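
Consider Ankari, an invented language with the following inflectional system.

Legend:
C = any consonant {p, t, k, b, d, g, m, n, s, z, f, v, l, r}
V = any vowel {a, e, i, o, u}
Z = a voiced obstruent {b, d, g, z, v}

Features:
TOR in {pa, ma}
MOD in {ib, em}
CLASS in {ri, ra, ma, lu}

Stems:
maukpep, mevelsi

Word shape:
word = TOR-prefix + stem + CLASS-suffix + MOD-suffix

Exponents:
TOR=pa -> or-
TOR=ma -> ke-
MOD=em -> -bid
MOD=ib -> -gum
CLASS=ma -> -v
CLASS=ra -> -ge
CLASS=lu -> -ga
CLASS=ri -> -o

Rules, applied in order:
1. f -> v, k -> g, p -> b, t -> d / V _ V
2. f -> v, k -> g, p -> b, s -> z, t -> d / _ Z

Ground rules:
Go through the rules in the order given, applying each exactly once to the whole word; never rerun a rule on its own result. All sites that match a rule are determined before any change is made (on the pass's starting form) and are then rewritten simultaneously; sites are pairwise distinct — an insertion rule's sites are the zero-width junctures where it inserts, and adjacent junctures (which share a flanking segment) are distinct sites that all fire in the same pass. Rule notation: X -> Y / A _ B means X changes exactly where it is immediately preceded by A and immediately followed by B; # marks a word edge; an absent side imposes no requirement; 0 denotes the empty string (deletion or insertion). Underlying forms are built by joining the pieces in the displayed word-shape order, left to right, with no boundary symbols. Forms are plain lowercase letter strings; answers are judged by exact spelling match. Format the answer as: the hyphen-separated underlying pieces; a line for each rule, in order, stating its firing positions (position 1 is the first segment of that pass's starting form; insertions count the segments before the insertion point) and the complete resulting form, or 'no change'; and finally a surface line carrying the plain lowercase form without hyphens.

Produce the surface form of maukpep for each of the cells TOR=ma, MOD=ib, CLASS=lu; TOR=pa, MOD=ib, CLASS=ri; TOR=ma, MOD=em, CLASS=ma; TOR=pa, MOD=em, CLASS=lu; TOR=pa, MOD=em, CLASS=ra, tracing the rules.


cell TOR=ma, MOD=ib, CLASS=lu:
underlying: ke-maukpep-ga-gum
1. f -> v, k -> g, p -> b, t -> d / V _ V: no change
2. f -> v, k -> g, p -> b, s -> z, t -> d / _ Z: fires at position(s) 9: kemaukpebgagum
surface: kemaukpebgagum

cell TOR=pa, MOD=ib, CLASS=ri:
underlying: or-maukpep-o-gum
1. f -> v, k -> g, p -> b, t -> d / V _ V: fires at position(s) 9: ormaukpebogum
2. f -> v, k -> g, p -> b, s -> z, t -> d / _ Z: no change
surface: ormaukpebogum

cell TOR=ma, MOD=em, CLASS=ma:
underlying: ke-maukpep-v-bid
1. f -> v, k -> g, p -> b, t -> d / V _ V: no change
2. f -> v, k -> g, p -> b, s -> z, t -> d / _ Z: fires at position(s) 9: kemaukpebvbid
surface: kemaukpebvbid

cell TOR=pa, MOD=em, CLASS=lu:
underlying: or-maukpep-ga-bid
1. f -> v, k -> g, p -> b, t -> d / V _ V: no change
2. f -> v, k -> g, p -> b, s -> z, t -> d / _ Z: fires at position(s) 9: ormaukpebgabid
surface: ormaukpebgabid

cell TOR=pa, MOD=em, CLASS=ra:
underlying: or-maukpep-ge-bid
1. f -> v, k -> g, p -> b, t -> d / V _ V: no change
2. f -> v, k -> g, p -> b, s -> z, t -> d / _ Z: fires at position(s) 9: ormaukpebgebid
surface: ormaukpebgebid


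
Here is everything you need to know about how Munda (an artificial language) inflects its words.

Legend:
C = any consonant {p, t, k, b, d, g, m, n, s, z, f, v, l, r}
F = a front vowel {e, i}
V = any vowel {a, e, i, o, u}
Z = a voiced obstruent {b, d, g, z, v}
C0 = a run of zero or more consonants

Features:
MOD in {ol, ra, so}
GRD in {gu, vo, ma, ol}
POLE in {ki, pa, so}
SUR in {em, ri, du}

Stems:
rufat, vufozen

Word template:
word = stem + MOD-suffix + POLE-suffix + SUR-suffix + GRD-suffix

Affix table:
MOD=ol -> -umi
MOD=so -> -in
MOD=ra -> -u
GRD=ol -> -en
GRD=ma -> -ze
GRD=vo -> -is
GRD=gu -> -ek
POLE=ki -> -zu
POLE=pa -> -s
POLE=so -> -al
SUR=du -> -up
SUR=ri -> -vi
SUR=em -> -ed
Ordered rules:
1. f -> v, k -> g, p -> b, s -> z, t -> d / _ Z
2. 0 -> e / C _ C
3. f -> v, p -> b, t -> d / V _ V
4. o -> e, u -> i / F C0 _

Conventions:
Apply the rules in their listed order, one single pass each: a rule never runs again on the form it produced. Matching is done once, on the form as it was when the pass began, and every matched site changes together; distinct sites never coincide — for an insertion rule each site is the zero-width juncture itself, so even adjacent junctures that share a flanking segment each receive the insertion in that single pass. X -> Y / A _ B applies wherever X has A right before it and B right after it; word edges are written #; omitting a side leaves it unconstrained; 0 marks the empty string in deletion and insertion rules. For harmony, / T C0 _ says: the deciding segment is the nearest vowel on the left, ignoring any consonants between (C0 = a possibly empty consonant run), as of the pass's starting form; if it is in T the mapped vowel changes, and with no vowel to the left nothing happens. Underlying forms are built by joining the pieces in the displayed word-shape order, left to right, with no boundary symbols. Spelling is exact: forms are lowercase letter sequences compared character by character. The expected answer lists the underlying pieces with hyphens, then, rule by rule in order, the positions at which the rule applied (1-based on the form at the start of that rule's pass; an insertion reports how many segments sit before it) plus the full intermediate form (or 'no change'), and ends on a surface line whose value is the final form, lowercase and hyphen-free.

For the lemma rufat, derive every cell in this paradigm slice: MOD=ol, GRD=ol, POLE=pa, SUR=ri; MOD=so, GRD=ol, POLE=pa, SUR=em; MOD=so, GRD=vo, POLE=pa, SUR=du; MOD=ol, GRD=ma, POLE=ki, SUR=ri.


cell MOD=ol, GRD=ol, POLE=pa, SUR=ri:
underlying: rufat-umi-s-vi-en
1. f -> v, k -> g, p -> b, s -> z, t -> d / _ Z: fires at position(s) 9: rufatumizvien
2. 0 -> e / C _ C: inserts after position(s) 9: rufatumizevien
3. f -> v, p -> b, t -> d / V _ V: fires at position(s) 3, 5: ruvadumizevien
4. o -> e, u -> i / F C0 _: no change
surface: ruvadumizevien

cell MOD=so, GRD=ol, POLE=pa, SUR=em:
underlying: rufat-in-s-ed-en
1. f -> v, k -> g, p -> b, s -> z, t -> d / _ Z: no change
2. 0 -> e / C _ C: inserts after position(s) 7: rufatineseden
3. f -> v, p -> b, t -> d / V _ V: fires at position(s) 3, 5: ruvadineseden
4. o -> e, u -> i / F C0 _: no change
surface: ruvadineseden

cell MOD=so, GRD=vo, POLE=pa, SUR=du:
underlying: rufat-in-s-up-is
1. f -> v, k -> g, p -> b, s -> z, t -> d / _ Z: no change
2. 0 -> e / C _ C: inserts after position(s) 7: rufatinesupis
3. f -> v, p -> b, t -> d / V _ V: fires at position(s) 3, 5, 11: ruvadinesubis
4. o -> e, u -> i / F C0 _: fires at position(s) 10: ruvadinesibis
surface: ruvadinesibis

cell MOD=ol, GRD=ma, POLE=ki, SUR=ri:
underlying: rufat-umi-zu-vi-ze
1. f -> v, k -> g, p -> b, s -> z, t -> d / _ Z: no change
2. 0 -> e / C _ C: no change
3. f -> v, p -> b, t -> d / V _ V: fires at position(s) 3, 5: ruvadumizuvize
4. o -> e, u -> i / F C0 _: fires at position(s) 10: ruvadumizivize
surface: ruvadumizivize


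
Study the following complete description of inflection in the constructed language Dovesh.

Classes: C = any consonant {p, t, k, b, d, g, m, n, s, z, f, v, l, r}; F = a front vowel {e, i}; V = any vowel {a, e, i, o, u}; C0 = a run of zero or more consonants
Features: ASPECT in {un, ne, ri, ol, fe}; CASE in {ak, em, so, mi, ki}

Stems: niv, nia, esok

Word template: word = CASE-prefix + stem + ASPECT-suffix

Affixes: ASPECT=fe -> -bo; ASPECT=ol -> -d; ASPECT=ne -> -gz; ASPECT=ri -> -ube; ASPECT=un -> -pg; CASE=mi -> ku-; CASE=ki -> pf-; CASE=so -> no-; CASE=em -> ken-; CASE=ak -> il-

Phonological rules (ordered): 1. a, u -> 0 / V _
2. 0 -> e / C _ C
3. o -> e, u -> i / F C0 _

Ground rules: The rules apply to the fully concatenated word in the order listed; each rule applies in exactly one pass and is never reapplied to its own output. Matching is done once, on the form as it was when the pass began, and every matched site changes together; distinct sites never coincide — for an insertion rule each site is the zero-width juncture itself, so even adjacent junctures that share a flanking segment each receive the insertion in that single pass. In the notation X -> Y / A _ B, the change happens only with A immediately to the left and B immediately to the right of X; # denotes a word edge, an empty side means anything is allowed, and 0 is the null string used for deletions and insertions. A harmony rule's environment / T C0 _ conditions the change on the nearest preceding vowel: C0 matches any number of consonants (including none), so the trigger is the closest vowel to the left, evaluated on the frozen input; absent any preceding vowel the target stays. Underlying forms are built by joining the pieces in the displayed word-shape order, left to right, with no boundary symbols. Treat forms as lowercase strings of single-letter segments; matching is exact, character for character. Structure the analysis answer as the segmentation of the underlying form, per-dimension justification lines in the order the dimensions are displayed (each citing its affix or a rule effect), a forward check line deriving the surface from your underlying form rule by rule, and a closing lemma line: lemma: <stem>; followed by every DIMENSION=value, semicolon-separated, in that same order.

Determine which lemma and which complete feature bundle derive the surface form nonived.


underlying: no-niv-d
ASPECT=ol - signalled by the affix -d
CASE=so - signalled by the affix no-
check: nonivd -> nonivd -> nonived -> nonived
lemma: niv; ASPECT=ol; CASE=so


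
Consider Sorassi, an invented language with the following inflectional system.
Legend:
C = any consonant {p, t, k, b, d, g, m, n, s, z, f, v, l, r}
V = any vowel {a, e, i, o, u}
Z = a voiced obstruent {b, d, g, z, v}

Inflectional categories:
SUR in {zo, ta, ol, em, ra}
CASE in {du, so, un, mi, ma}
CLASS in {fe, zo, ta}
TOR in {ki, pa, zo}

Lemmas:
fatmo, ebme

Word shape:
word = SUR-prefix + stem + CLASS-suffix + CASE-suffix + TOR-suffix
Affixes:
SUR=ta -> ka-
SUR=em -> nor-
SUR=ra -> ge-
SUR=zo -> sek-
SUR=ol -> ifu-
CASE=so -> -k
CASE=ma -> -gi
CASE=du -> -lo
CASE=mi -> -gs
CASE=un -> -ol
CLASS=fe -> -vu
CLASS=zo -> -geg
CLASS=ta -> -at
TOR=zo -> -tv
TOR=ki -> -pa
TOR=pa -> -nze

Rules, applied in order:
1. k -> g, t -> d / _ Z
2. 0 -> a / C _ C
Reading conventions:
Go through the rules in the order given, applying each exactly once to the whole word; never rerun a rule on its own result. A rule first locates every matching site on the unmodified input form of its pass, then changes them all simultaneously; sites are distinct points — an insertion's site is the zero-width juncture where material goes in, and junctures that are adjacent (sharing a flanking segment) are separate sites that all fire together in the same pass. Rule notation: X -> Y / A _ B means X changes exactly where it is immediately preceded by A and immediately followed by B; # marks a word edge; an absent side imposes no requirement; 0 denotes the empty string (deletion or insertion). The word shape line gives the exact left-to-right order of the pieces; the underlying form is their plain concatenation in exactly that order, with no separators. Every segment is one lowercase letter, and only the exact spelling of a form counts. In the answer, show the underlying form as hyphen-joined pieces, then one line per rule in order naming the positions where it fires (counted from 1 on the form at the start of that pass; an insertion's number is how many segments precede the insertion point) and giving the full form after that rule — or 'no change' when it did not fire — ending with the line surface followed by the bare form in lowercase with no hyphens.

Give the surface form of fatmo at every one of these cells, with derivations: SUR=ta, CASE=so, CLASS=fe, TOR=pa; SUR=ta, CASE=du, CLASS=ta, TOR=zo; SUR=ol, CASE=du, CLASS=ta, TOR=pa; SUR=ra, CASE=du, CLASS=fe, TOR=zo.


cell SUR=ta, CASE=so, CLASS=fe, TOR=pa:
underlying: ka-fatmo-vu-k-nze
1. k -> g, t -> d / _ Z: no change
2. 0 -> a / C _ C: inserts after position(s) 5, 10, 11: kafatamovukanaze
surface: kafatamovukanaze

cell SUR=ta, CASE=du, CLASS=ta, TOR=zo:
underlying: ka-fatmo-at-lo-tv
1. k -> g, t -> d / _ Z: fires at position(s) 12: kafatmoatlodv
2. 0 -> a / C _ C: inserts after position(s) 5, 9, 12: kafatamoatalodav
surface: kafatamoatalodav

cell SUR=ol, CASE=du, CLASS=ta, TOR=pa:
underlying: ifu-fatmo-at-lo-nze
1. k -> g, t -> d / _ Z: no change
2. 0 -> a / C _ C: inserts after position(s) 6, 10, 13: ifufatamoatalonaze
surface: ifufatamoatalonaze

cell SUR=ra, CASE=du, CLASS=fe, TOR=zo:
underlying: ge-fatmo-vu-lo-tv
1. k -> g, t -> d / _ Z: fires at position(s) 12: gefatmovulodv
2. 0 -> a / C _ C: inserts after position(s) 5, 12: gefatamovulodav
surface: gefatamovulodav


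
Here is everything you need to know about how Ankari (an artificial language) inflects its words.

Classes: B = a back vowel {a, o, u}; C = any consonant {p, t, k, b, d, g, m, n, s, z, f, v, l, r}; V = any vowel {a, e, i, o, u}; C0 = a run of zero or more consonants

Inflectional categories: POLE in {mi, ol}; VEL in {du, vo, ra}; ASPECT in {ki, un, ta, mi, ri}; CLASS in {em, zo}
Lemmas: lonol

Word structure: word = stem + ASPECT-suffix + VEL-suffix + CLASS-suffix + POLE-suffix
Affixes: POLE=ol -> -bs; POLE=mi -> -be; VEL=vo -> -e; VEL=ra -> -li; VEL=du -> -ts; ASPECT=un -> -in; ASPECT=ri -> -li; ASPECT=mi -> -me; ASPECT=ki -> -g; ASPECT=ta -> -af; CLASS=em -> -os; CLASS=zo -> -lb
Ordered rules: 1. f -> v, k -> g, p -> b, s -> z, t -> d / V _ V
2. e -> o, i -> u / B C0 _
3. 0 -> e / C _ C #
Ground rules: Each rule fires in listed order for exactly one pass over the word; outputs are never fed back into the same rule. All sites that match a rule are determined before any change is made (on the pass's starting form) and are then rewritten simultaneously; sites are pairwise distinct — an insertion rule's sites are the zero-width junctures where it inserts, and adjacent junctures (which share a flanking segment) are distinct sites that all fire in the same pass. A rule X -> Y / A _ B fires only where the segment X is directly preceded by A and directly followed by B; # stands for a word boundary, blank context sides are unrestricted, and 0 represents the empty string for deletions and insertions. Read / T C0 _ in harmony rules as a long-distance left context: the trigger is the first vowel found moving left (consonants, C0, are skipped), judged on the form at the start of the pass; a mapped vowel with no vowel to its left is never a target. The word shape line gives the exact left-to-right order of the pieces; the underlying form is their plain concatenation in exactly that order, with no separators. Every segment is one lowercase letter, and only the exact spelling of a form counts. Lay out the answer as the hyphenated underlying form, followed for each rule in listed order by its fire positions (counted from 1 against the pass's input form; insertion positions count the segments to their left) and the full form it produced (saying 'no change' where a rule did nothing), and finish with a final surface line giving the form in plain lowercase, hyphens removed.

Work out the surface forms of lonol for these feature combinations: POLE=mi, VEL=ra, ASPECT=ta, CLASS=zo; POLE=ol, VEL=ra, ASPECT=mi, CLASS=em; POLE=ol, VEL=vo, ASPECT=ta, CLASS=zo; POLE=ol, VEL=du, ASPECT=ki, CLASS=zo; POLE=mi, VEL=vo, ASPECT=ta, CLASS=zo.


cell POLE=mi, VEL=ra, ASPECT=ta, CLASS=zo:
underlying: lonol-af-li-lb-be
1. f -> v, k -> g, p -> b, s -> z, t -> d / V _ V: no change
2. e -> o, i -> u / B C0 _: fires at position(s) 9: lonolaflulbbe
3. 0 -> e / C _ C #: no change
surface: lonolaflulbbe

cell POLE=ol, VEL=ra, ASPECT=mi, CLASS=em:
underlying: lonol-me-li-os-bs
1. f -> v, k -> g, p -> b, s -> z, t -> d / V _ V: no change
2. e -> o, i -> u / B C0 _: fires at position(s) 7: lonolmoliosbs
3. 0 -> e / C _ C #: inserts after position(s) 12: lonolmoliosbes
surface: lonolmoliosbes

cell POLE=ol, VEL=vo, ASPECT=ta, CLASS=zo:
underlying: lonol-af-e-lb-bs
1. f -> v, k -> g, p -> b, s -> z, t -> d / V _ V: fires at position(s) 7: lonolavelbbs
2. e -> o, i -> u / B C0 _: fires at position(s) 8: lonolavolbbs
3. 0 -> e / C _ C #: inserts after position(s) 11: lonolavolbbes
surface: lonolavolbbes

cell POLE=ol, VEL=du, ASPECT=ki, CLASS=zo:
underlying: lonol-g-ts-lb-bs
1. f -> v, k -> g, p -> b, s -> z, t -> d / V _ V: no change
2. e -> o, i -> u / B C0 _: no change
3. 0 -> e / C _ C #: inserts after position(s) 11: lonolgtslbbes
surface: lonolgtslbbes

cell POLE=mi, VEL=vo, ASPECT=ta, CLASS=zo:
underlying: lonol-af-e-lb-be
1. f -> v, k -> g, p -> b, s -> z, t -> d / V _ V: fires at position(s) 7: lonolavelbbe
2. e -> o, i -> u / B C0 _: fires at position(s) 8: lonolavolbbe
3. 0 -> e / C _ C #: no change
surface: lonolavolbbe


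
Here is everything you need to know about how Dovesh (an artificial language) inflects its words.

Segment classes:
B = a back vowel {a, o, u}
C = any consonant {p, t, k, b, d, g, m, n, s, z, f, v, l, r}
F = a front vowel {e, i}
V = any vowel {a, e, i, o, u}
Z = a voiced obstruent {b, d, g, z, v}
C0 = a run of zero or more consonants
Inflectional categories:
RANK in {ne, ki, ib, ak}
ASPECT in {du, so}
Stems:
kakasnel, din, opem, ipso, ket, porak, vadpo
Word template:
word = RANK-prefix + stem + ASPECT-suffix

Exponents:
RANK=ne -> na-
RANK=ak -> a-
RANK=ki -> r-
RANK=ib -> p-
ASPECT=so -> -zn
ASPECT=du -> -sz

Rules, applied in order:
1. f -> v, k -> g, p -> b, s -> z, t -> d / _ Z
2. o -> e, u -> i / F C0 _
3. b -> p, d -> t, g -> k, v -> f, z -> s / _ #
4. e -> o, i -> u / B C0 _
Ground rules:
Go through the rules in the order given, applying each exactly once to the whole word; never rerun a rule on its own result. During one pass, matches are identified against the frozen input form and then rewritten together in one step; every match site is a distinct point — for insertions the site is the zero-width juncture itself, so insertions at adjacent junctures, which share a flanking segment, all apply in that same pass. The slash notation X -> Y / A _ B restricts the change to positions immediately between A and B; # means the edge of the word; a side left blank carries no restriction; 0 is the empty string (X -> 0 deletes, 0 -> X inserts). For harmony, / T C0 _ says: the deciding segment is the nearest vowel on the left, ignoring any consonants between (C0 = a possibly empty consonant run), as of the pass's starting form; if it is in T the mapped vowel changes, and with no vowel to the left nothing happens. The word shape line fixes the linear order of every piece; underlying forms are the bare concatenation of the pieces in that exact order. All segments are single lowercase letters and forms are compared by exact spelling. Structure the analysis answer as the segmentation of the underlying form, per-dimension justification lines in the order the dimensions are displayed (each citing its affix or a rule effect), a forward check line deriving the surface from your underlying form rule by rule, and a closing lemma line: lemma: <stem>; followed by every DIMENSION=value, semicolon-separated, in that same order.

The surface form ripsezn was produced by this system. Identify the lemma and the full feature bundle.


underlying: r-ipso-zn
RANK=ki - signalled by the affix r-
ASPECT=so - signalled by the affix -zn
check: ripsozn -> ripsozn -> ripsezn -> ripsezn -> ripsezn
lemma: ipso; RANK=ki; ASPECT=so


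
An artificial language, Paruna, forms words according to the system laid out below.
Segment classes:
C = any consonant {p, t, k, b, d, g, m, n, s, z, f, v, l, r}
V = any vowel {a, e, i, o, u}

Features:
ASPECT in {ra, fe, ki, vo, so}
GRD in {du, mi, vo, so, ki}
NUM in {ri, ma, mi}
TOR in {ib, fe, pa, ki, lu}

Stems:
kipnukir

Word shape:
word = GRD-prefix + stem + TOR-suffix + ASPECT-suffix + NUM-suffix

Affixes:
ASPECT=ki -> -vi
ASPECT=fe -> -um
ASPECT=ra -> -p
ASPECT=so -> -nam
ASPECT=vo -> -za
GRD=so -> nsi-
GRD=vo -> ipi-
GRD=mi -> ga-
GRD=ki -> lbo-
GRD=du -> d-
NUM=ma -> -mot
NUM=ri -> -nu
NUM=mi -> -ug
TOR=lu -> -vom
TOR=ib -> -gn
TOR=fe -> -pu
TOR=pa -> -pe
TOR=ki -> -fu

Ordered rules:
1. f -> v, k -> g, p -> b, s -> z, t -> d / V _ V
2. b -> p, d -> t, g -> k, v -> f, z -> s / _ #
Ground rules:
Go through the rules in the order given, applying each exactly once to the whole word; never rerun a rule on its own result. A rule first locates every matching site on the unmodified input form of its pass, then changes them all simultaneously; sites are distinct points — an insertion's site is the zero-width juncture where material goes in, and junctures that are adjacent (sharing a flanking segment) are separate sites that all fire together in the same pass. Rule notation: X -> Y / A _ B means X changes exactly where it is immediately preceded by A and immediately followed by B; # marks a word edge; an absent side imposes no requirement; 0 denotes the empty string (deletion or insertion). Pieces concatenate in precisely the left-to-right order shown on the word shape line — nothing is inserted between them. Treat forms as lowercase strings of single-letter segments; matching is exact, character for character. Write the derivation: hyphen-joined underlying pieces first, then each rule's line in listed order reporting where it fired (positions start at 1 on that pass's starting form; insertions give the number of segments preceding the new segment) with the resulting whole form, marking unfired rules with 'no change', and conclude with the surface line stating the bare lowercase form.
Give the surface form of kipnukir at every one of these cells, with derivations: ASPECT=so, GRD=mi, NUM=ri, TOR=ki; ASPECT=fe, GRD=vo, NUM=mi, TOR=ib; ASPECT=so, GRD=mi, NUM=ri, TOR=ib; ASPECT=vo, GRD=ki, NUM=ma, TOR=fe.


cell ASPECT=so, GRD=mi, NUM=ri, TOR=ki:
underlying: ga-kipnukir-fu-nam-nu
1. f -> v, k -> g, p -> b, s -> z, t -> d / V _ V: fires at position(s) 3, 8: gagipnugirfunamnu
2. b -> p, d -> t, g -> k, v -> f, z -> s / _ #: no change
surface: gagipnugirfunamnu

cell ASPECT=fe, GRD=vo, NUM=mi, TOR=ib:
underlying: ipi-kipnukir-gn-um-ug
1. f -> v, k -> g, p -> b, s -> z, t -> d / V _ V: fires at position(s) 2, 4, 9: ibigipnugirgnumug
2. b -> p, d -> t, g -> k, v -> f, z -> s / _ #: fires at position(s) 17: ibigipnugirgnumuk
surface: ibigipnugirgnumuk

cell ASPECT=so, GRD=mi, NUM=ri, TOR=ib:
underlying: ga-kipnukir-gn-nam-nu
1. f -> v, k -> g, p -> b, s -> z, t -> d / V _ V: fires at position(s) 3, 8: gagipnugirgnnamnu
2. b -> p, d -> t, g -> k, v -> f, z -> s / _ #: no change
surface: gagipnugirgnnamnu

cell ASPECT=vo, GRD=ki, NUM=ma, TOR=fe:
underlying: lbo-kipnukir-pu-za-mot
1. f -> v, k -> g, p -> b, s -> z, t -> d / V _ V: fires at position(s) 4, 9: lbogipnugirpuzamot
2. b -> p, d -> t, g -> k, v -> f, z -> s / _ #: no change
surface: lbogipnugirpuzamot


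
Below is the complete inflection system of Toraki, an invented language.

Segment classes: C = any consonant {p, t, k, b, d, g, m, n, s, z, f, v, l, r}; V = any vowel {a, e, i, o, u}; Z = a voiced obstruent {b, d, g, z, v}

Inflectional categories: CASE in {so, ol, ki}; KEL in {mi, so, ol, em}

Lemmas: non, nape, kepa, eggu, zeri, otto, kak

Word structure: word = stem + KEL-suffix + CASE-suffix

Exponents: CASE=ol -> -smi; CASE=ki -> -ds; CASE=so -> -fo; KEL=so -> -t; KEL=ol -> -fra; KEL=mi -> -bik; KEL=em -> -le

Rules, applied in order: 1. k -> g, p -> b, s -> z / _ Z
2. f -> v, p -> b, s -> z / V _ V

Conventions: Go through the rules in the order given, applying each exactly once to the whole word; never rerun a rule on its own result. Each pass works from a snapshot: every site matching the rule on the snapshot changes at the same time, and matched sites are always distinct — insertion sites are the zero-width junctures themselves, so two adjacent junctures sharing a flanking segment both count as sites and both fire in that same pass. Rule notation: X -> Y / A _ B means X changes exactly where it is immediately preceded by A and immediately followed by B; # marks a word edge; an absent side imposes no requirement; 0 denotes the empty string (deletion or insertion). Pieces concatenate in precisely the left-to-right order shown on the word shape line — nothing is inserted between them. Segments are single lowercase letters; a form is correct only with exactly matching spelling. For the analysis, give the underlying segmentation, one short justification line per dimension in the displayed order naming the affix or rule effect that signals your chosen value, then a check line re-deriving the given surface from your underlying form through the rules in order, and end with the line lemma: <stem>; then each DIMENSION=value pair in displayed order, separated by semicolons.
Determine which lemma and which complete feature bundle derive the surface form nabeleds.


underlying: nape-le-ds
CASE=ki - signalled by the affix -ds
KEL=em - signalled by the affix -le
check: napeleds -> napeleds -> nabeleds
lemma: nape; CASE=ki; KEL=em


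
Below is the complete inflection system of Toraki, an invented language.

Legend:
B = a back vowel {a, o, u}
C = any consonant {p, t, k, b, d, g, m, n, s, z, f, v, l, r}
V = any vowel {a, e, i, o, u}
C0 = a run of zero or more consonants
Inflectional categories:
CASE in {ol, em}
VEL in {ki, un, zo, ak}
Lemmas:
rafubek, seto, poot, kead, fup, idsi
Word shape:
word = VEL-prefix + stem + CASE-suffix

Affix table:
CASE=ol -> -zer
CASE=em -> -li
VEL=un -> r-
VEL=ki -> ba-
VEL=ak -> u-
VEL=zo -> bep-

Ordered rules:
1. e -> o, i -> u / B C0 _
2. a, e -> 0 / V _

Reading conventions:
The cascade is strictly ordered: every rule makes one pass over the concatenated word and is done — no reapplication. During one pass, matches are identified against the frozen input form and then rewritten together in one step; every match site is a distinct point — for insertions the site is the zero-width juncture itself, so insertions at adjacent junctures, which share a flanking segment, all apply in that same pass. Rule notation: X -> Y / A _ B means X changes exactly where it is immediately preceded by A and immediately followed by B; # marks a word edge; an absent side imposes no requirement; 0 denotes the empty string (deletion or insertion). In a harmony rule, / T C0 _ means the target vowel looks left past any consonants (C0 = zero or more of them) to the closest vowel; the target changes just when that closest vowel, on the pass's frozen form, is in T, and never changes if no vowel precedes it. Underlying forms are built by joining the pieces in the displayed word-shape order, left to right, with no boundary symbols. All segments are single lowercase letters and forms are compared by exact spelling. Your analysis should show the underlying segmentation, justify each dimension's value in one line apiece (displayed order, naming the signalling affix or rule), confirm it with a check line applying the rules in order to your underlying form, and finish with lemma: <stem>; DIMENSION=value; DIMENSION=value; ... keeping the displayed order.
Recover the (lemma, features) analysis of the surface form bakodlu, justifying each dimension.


underlying: ba-kead-li
CASE=em - signalled by the affix -li
VEL=ki - signalled by the affix ba-
check: bakeadli -> bakoadlu -> bakodlu
lemma: kead; CASE=em; VEL=ki


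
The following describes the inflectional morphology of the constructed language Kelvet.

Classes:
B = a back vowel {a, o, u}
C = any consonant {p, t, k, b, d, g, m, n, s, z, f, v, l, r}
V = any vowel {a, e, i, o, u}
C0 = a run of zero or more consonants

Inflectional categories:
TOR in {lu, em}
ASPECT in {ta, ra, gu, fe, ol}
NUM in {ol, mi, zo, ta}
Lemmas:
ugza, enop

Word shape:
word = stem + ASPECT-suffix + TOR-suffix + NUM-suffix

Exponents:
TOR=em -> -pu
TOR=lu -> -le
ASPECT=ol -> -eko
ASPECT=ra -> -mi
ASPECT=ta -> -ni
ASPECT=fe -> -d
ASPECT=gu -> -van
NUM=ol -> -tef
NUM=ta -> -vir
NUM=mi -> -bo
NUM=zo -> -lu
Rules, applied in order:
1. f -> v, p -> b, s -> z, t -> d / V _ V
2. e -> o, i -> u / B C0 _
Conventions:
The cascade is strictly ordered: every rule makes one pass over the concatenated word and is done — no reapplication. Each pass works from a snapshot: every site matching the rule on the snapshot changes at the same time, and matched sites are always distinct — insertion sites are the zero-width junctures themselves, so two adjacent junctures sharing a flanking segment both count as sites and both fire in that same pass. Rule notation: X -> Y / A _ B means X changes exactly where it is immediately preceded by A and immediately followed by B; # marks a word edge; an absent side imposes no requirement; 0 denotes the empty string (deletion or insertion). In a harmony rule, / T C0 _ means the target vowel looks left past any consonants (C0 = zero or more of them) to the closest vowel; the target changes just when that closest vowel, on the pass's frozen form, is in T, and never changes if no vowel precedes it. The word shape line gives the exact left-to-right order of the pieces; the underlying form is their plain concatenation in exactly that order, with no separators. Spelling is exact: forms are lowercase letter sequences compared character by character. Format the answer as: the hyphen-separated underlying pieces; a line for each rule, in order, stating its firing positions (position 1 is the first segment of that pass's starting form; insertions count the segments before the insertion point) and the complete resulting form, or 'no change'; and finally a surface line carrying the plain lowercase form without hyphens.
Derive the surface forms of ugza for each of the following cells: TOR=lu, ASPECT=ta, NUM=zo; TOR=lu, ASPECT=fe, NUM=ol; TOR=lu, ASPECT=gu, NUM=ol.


cell TOR=lu, ASPECT=ta, NUM=zo:
underlying: ugza-ni-le-lu
1. f -> v, p -> b, s -> z, t -> d / V _ V: no change
2. e -> o, i -> u / B C0 _: fires at position(s) 6: ugzanulelu
surface: ugzanulelu

cell TOR=lu, ASPECT=fe, NUM=ol:
underlying: ugza-d-le-tef
1. f -> v, p -> b, s -> z, t -> d / V _ V: fires at position(s) 8: ugzadledef
2. e -> o, i -> u / B C0 _: fires at position(s) 7: ugzadlodef
surface: ugzadlodef

cell TOR=lu, ASPECT=gu, NUM=ol:
underlying: ugza-van-le-tef
1. f -> v, p -> b, s -> z, t -> d / V _ V: fires at position(s) 10: ugzavanledef
2. e -> o, i -> u / B C0 _: fires at position(s) 9: ugzavanlodef
surface: ugzavanlodef


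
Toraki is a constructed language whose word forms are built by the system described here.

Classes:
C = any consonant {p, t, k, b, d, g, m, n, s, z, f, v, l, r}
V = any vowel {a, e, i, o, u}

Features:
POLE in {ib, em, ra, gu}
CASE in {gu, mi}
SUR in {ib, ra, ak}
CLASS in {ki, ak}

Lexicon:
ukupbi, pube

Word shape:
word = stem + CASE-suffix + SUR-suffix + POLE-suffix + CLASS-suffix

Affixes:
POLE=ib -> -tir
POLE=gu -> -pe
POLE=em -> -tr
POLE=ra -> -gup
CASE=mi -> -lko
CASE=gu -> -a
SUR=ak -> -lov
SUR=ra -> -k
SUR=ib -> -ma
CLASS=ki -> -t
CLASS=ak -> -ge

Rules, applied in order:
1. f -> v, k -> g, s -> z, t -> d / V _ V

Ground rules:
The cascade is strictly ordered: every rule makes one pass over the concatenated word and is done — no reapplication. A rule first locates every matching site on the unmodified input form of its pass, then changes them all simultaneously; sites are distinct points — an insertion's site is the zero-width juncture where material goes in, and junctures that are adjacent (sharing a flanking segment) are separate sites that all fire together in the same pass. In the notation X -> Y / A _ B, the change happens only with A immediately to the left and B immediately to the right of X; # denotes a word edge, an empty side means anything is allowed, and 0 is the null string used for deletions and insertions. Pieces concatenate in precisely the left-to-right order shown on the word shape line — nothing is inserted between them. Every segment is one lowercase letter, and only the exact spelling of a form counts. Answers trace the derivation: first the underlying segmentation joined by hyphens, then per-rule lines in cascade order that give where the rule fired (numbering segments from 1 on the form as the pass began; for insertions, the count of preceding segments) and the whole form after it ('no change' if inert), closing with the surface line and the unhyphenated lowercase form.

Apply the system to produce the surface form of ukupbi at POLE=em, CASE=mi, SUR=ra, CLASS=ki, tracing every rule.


underlying: ukupbi-lko-k-tr-t
1. f -> v, k -> g, s -> z, t -> d / V _ V: fires at position(s) 2: ugupbilkoktrt
surface: ugupbilkoktrt


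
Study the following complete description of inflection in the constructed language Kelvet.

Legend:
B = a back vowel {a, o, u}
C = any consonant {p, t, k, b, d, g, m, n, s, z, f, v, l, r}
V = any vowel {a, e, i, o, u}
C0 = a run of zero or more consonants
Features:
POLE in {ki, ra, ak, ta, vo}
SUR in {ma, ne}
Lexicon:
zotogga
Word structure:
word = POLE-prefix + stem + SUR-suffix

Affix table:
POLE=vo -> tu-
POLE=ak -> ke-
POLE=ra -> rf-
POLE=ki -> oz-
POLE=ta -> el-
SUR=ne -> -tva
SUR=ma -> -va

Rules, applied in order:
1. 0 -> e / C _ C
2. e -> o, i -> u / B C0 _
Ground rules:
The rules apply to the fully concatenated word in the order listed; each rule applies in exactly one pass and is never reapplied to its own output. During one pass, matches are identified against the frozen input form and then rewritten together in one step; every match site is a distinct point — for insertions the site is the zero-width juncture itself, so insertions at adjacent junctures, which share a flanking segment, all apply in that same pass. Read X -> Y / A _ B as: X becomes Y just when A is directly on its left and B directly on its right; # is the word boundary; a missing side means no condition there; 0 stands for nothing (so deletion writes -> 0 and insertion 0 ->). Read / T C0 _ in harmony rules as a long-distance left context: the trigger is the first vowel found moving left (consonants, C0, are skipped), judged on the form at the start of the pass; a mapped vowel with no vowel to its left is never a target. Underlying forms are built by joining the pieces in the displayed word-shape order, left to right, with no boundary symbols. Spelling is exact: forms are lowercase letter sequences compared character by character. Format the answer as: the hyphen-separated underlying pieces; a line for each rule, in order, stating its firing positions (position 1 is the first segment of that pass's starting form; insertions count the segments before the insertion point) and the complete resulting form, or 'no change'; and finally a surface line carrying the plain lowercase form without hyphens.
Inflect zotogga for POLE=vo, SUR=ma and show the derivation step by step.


underlying: tu-zotogga-va
1. 0 -> e / C _ C: inserts after position(s) 7: tuzotogegava
2. e -> o, i -> u / B C0 _: fires at position(s) 8: tuzotogogava
surface: tuzotogogava


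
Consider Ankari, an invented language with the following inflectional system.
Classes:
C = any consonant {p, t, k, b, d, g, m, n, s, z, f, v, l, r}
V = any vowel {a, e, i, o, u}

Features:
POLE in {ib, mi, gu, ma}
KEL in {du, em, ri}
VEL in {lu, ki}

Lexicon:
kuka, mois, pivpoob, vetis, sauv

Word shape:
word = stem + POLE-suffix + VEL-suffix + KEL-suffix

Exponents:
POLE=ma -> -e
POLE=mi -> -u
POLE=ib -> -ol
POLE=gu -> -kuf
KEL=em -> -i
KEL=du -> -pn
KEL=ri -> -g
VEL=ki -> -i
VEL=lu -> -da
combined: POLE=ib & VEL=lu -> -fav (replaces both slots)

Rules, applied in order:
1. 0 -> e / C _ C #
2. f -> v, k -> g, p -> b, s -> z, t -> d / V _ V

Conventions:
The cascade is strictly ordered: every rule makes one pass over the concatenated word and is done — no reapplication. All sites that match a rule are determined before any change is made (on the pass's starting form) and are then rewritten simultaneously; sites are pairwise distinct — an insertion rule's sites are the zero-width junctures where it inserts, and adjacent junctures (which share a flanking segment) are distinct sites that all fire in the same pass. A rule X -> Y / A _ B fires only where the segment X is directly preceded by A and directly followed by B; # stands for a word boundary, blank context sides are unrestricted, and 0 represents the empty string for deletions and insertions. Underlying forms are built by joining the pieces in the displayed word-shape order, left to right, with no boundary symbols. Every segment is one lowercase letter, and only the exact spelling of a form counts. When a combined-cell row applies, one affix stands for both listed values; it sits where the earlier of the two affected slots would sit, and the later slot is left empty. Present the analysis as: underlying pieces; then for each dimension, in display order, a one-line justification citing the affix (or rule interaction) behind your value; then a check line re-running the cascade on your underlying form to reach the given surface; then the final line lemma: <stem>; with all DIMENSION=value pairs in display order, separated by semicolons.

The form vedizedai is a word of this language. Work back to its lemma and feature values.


underlying: vetis-e-da-i
POLE=ma - signalled by the affix -e
KEL=em - signalled by the affix -i
VEL=lu - signalled by the affix -da
check: vetisedai -> vetisedai -> vedizedai
lemma: vetis; POLE=ma; KEL=em; VEL=lu


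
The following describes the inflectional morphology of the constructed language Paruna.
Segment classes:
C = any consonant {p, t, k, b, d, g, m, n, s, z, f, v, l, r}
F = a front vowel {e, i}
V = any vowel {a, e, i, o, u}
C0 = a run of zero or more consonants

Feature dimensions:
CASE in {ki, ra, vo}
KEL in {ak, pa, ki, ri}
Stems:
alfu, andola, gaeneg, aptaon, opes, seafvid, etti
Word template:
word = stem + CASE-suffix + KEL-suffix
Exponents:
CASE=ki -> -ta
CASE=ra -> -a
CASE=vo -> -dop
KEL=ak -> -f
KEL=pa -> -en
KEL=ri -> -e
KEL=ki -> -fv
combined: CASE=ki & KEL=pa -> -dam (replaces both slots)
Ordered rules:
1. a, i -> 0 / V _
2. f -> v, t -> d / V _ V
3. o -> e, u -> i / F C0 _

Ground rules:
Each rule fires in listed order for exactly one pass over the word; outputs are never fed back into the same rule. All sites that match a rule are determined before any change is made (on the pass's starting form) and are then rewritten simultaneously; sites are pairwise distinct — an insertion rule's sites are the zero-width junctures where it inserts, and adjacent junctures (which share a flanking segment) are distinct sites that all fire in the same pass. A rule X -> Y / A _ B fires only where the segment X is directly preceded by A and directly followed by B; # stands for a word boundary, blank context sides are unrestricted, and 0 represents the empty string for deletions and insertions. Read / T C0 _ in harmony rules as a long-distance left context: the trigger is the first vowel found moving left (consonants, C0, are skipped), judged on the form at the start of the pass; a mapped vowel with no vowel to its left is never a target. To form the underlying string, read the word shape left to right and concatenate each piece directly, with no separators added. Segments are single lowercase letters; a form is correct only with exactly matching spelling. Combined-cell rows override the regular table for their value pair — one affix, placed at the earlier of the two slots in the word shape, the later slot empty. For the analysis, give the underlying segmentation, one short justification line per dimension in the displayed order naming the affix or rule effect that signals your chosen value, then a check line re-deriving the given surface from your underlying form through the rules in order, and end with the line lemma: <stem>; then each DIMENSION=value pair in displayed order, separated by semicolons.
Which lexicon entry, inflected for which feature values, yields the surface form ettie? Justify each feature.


underlying: etti-a-e
CASE=ra - signalled by the affix -a
KEL=ri - signalled by the affix -e
check: ettiae -> ettie -> ettie -> ettie
lemma: etti; CASE=ra; KEL=ri


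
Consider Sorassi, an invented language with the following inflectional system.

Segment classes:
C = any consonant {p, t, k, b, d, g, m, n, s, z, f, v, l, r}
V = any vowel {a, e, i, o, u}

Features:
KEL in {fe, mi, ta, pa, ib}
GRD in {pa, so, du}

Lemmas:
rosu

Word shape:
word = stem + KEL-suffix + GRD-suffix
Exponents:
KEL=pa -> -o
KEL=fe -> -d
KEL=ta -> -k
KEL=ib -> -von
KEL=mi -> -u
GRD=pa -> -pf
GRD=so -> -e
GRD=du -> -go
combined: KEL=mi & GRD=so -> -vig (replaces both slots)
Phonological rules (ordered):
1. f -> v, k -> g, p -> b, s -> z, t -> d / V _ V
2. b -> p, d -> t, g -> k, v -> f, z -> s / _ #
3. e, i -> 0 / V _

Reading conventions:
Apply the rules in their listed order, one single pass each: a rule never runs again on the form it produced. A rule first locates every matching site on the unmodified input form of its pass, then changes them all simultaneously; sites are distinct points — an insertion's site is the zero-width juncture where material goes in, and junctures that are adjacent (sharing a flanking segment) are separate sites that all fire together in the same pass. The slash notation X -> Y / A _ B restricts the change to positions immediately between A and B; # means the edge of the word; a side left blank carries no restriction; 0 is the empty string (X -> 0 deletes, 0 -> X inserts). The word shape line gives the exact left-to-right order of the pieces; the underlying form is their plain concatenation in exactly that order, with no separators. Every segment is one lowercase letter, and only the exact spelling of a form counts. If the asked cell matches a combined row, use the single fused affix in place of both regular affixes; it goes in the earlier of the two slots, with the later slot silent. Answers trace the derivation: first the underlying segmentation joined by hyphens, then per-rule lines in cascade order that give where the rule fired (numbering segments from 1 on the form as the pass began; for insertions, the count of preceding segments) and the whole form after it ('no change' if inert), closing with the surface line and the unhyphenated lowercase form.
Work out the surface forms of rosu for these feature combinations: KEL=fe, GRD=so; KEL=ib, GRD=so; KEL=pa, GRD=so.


cell KEL=fe, GRD=so:
underlying: rosu-d-e
1. f -> v, k -> g, p -> b, s -> z, t -> d / V _ V: fires at position(s) 3: rozude
2. b -> p, d -> t, g -> k, v -> f, z -> s / _ #: no change
3. e, i -> 0 / V _: no change
surface: rozude

cell KEL=ib, GRD=so:
underlying: rosu-von-e
1. f -> v, k -> g, p -> b, s -> z, t -> d / V _ V: fires at position(s) 3: rozuvone
2. b -> p, d -> t, g -> k, v -> f, z -> s / _ #: no change
3. e, i -> 0 / V _: no change
surface: rozuvone

cell KEL=pa, GRD=so:
underlying: rosu-o-e
1. f -> v, k -> g, p -> b, s -> z, t -> d / V _ V: fires at position(s) 3: rozuoe
2. b -> p, d -> t, g -> k, v -> f, z -> s / _ #: no change
3. e, i -> 0 / V _: fires at position(s) 6: rozuo
surface: rozuo
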